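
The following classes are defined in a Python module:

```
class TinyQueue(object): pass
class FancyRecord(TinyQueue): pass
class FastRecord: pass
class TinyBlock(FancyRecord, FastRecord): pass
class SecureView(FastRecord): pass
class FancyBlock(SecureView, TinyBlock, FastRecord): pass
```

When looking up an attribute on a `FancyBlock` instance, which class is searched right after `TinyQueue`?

L[FancyBlock] = FancyBlock + merge(L[SecureView], L[TinyBlock], L[FastRecord], [SecureView TinyBlock FastRecord])
  take SecureView:  [SecureView FastRecord object] + [TinyBlock FancyRecord TinyQueue FastRecord object] + [FastRecord object] + [SecureView TinyBlock FastRecord]
  take TinyBlock:  [FastRecord object] + [TinyBlock FancyRecord TinyQueue FastRecord object] + [FastRecord object] + [TinyBlock FastRecord]
  take FancyRecord:  [FastRecord object] + [FancyRecord TinyQueue FastRecord object] + [FastRecord object] + [FastRecord]
  take TinyQueue:  [FastRecord object] + [TinyQueue FastRecord object] + [FastRecord object] + [FastRecord]
  take FastRecord:  [FastRecord object] + [FastRecord object] + [FastRecord object] + [FastRecord]
  take object:  [object] + [object] + [object]
MRO: FancyBlock SecureView TinyBlock FancyRecord TinyQueue FastRecord object
TinyQueue is at position 4; next is FastRecord.

FastRecord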